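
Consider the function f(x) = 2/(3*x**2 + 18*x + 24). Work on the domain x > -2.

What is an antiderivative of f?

An antiderivative is F(x) = (log(x + 2) - log(x + 4))/3.

Factor the denominator (3*(x + 2)*(x + 4)) and decompose: f = -1/(3*(x + 4)) + 1/(3*(x + 2)); each piece integrates to a log, atan, or power term.
Check: d/dx[(log(x + 2) - log(x + 4))/3] = 2/(3*x**2 + 18*x + 24) = f(x).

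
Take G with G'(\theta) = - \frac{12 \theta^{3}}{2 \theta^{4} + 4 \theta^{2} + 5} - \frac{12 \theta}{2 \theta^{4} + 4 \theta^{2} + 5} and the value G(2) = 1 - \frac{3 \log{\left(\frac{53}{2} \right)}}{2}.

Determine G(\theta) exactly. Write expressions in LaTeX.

G(\theta) = 1 - \frac{3 \log{\left(\theta^{4} + 2 \theta^{2} + \frac{5}{2} \right)}}{2}

The substitution u = \theta^{4} + 2 \theta^{2} + \frac{5}{2} works: G'(\theta) is exactly (dG/du)*(du/d\theta) for that inner function.
A general antiderivative is - \frac{3 \log{\left(\theta^{4} + 2 \theta^{2} + \frac{5}{2} \right)}}{2} + C.
The condition gives C = 1 - \frac{3 \log{\left(\frac{53}{2} \right)}}{2} - (- \frac{3 \log{\left(\frac{53}{2} \right)}}{2}) = 1.
So G(\theta) = 1 - \frac{3 \log{\left(\theta^{4} + 2 \theta^{2} + \frac{5}{2} \right)}}{2}.
Check: d/d\theta[1 - \frac{3 \log{\left(\theta^{4} + 2 \theta^{2} + \frac{5}{2} \right)}}{2}] = \frac{- 12 \theta^{3} - 12 \theta}{2 \theta^{4} + 4 \theta^{2} + 5}, which equals G'(\theta).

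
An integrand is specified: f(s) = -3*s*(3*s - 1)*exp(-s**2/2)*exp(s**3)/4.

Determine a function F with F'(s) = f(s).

An antiderivative is F(s) = -3*exp(-s**2/2)*exp(s**3)/4.

f matches the chain-rule pattern g'(h)*h' with inner function h(s) = s**3 - s**2/2; substituting u = h(s) collapses the integral.
Check: d/ds[-3*exp(-s**2/2)*exp(s**3)/4] = (-9*s**2*exp(s**3) + 3*s*exp(s**3))*exp(-s**2/2)/4, which equals f(s).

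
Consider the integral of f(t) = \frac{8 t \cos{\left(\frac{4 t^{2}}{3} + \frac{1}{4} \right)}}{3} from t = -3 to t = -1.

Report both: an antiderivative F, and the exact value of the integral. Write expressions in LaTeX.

Antiderivative: F(t) = \sin{\left(\frac{4 t^{2}}{3} + \frac{1}{4} \right)}; value = - \sin{\left(\frac{49}{4} \right)} + \sin{\left(\frac{19}{12} \right)}

The substitution u = \frac{4 t^{2}}{3} + \frac{1}{4} works: f is exactly (dF/du)*(du/dt) for that inner function.
F(t) = \sin{\left(\frac{4 t^{2}}{3} + \frac{1}{4} \right)} is an antiderivative of f.
Check: d/dt[\sin{\left(\frac{4 t^{2}}{3} + \frac{1}{4} \right)}] = \frac{8 t \cos{\left(\frac{4 t^{2}}{3} + \frac{1}{4} \right)}}{3} = f(t).
F(-1) = \sin{\left(\frac{19}{12} \right)}; F(-3) = \sin{\left(\frac{49}{4} \right)}.
Integral = F(-1) - F(-3) = - \sin{\left(\frac{49}{4} \right)} + \sin{\left(\frac{19}{12} \right)}.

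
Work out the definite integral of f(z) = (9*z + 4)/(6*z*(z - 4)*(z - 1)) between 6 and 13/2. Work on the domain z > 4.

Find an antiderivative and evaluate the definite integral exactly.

Antiderivative: F(z) = (3*log(z) + 10*log(z - 4) - 13*log(z - 1))/18; value = -13*log(11/2)/18 - 5*log(2)/9 - log(6)/6 + log(13/2)/6 + 5*log(5/2)/9 + 13*log(5)/18

Factor the denominator (6*z*(z - 4)*(z - 1)) and decompose: f = -13/(18*(z - 1)) + 5/(9*(z - 4)) + 1/(6*z); each piece integrates to a log, atan, or power term.
F(z) = (3*log(z) + 10*log(z - 4) - 13*log(z - 1))/18 is an antiderivative of f.
Check: d/dz[(3*log(z) + 10*log(z - 4) - 13*log(z - 1))/18] = (9*z + 4)/(6*z**3 - 30*z**2 + 24*z), which equals f(z).
F(13/2) = -13*log(11/2)/18 + log(13/2)/6 + 5*log(5/2)/9; F(6) = -13*log(5)/18 + log(6)/6 + 5*log(2)/9.
Integral = F(13/2) - F(6) = -13*log(11/2)/18 - 5*log(2)/9 - log(6)/6 + log(13/2)/6 + 5*log(5/2)/9 + 13*log(5)/18.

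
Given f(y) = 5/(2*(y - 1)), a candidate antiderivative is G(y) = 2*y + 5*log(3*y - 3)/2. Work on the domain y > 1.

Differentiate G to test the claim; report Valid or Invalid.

d/dy[G] = (4*y + 1)/(2*y - 2)
d/dy[G] - f(y) = 2 != 0.

Invalid: d/dy[G] - f = 2, which is not 0.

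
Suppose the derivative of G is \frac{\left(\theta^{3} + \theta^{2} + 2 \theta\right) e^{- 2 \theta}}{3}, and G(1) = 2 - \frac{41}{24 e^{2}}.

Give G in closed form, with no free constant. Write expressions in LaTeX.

G(\theta) = \frac{\left(- 4 \theta^{3} - 10 \theta^{2} - 18 \theta + 48 e^{2 \theta} - 9\right) e^{- 2 \theta}}{24}

G'(\theta) has the shape u'v + uv' for u = - \frac{\theta^{3}}{6} - \frac{5 \theta^{2}}{12} - \frac{3 \theta}{4} - \frac{3}{8} and v = e^{- 2 \theta} — it is the derivative of the product u*v.
A general antiderivative is \frac{\left(- 4 \theta^{3} - 10 \theta^{2} - 18 \theta - 9\right) e^{- 2 \theta}}{24} + C.
The condition gives C = 2 - \frac{41}{24 e^{2}} - (- \frac{41}{24 e^{2}}) = 2.
So G(\theta) = \frac{\left(- 4 \theta^{3} - 10 \theta^{2} - 18 \theta + 48 e^{2 \theta} - 9\right) e^{- 2 \theta}}{24}.
Check: d/d\theta[\frac{\left(- 4 \theta^{3} - 10 \theta^{2} - 18 \theta + 48 e^{2 \theta} - 9\right) e^{- 2 \theta}}{24}] = \frac{\left(\theta^{3} + \theta^{2} + 2 \theta\right) e^{- 2 \theta}}{3} = G'(\theta).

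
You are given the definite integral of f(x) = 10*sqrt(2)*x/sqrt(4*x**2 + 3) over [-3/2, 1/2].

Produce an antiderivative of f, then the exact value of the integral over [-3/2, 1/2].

The substitution u = 2*x**2 + 3/2 works: f is exactly (dF/du)*(du/dx) for that inner function.
F(x) = 5*sqrt(2*x**2 + 3/2) is an antiderivative of f.
Check: d/dx[5*sqrt(2*x**2 + 3/2)] = 10*sqrt(2)*x/sqrt(4*x**2 + 3) = f(x).
F(1/2) = 5*sqrt(2); F(-3/2) = 5*sqrt(6).
Integral = F(1/2) - F(-3/2) = -5*sqrt(6) + 5*sqrt(2).

Antiderivative: F(x) = 5*sqrt(2*x**2 + 3/2); value = -5*sqrt(6) + 5*sqrt(2)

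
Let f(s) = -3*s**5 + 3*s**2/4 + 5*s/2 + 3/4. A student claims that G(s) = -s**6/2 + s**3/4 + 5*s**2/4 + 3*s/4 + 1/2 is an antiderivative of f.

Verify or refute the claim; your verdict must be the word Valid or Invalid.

Valid - the claim checks out under differentiation.

d/ds[G] = -3*s**5 + 3*s**2/4 + 5*s/2 + 3/4
This equals f(s) exactly, so the claim holds.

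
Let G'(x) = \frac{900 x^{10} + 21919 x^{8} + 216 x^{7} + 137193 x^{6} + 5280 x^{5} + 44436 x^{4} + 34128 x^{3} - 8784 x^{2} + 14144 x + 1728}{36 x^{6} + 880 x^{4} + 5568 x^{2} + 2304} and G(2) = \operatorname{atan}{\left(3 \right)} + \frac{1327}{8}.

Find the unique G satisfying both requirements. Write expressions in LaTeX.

G(x) = \frac{20 x^{7} + 237 x^{5} + 12 x^{4} - 39 x^{3} + 4 x^{2} \operatorname{atan}{\left(\frac{3 x}{2} \right)} + 152 x^{2} - 36 x + 48 \operatorname{atan}{\left(\frac{3 x}{2} \right)} + 56}{4 \left(x^{2} + 12\right)}

A candidate passes only if d/dx[G] lands on the given G'(x) exactly.
A general antiderivative is 5 x^{5} - \frac{3 x^{3}}{4} + 3 x^{2} - \frac{3 x}{4} + \operatorname{atan}{\left(\frac{3 x}{2} \right)} - \frac{5}{\frac{x^{2}}{2} + 6} + C.
The condition gives C = \operatorname{atan}{\left(3 \right)} + \frac{1327}{8} - (\operatorname{atan}{\left(3 \right)} + \frac{1311}{8}) = 2.
So G(x) = \frac{20 x^{7} + 237 x^{5} + 12 x^{4} - 39 x^{3} + 4 x^{2} \operatorname{atan}{\left(\frac{3 x}{2} \right)} + 152 x^{2} - 36 x + 48 \operatorname{atan}{\left(\frac{3 x}{2} \right)} + 56}{4 \left(x^{2} + 12\right)}.
Check: d/dx[\frac{20 x^{7} + 237 x^{5} + 12 x^{4} - 39 x^{3} + 4 x^{2} \operatorname{atan}{\left(\frac{3 x}{2} \right)} + 152 x^{2} - 36 x + 48 \operatorname{atan}{\left(\frac{3 x}{2} \right)} + 56}{4 \left(x^{2} + 12\right)}] = \frac{900 x^{10} + 21919 x^{8} + 216 x^{7} + 137193 x^{6} + 5280 x^{5} + 44436 x^{4} + 34128 x^{3} - 8784 x^{2} + 14144 x + 1728}{36 x^{6} + 880 x^{4} + 5568 x^{2} + 2304} = G'(x).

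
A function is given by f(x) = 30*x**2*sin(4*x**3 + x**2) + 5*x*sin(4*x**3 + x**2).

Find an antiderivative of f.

f matches the chain-rule pattern g'(h)*h' with inner function h(x) = 4*x**3 + x**2; substituting u = h(x) collapses the integral.
Check: d/dx[-5*cos(4*x**3 + x**2)/2] = 30*x**2*sin(4*x**3 + x**2) + 5*x*sin(4*x**3 + x**2) = f(x).

An antiderivative is F(x) = -5*cos(4*x**3 + x**2)/2.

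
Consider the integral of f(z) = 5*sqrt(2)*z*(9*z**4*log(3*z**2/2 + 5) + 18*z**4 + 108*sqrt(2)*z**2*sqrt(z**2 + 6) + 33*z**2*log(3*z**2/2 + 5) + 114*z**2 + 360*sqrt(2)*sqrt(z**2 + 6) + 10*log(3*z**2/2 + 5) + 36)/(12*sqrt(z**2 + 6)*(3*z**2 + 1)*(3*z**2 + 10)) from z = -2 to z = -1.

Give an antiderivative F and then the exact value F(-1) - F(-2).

Antiderivative: F(z) = 5*sqrt(z**2/2 + 3)*log(3*z**2/2 + 5)/6 + 5*log(3*z**2 + 1); value = -5*log(13) - 5*sqrt(5)*log(11)/6 + 5*sqrt(14)*log(13/2)/12 + 5*log(4)

An antiderivative F(z) passes only if d/dz[F] lands on f(z) exactly.
F(z) = 5*sqrt(z**2/2 + 3)*log(3*z**2/2 + 5)/6 + 5*log(3*z**2 + 1) is an antiderivative of f.
Check: d/dz[5*sqrt(z**2/2 + 3)*log(3*z**2/2 + 5)/6 + 5*log(3*z**2 + 1)] = (45*z**5*log(3*z**2/2 + 5) + 90*z**5 + 540*sqrt(2)*z**3*sqrt(z**2 + 6) + 165*z**3*log(3*z**2/2 + 5) + 570*z**3 + 1800*sqrt(2)*z*sqrt(z**2 + 6) + 50*z*log(3*z**2/2 + 5) + 180*z)/(54*sqrt(2)*z**4*sqrt(z**2 + 6) + 198*sqrt(2)*z**2*sqrt(z**2 + 6) + 60*sqrt(2)*sqrt(z**2 + 6)), which equals f(z).
F(-1) = 5*sqrt(14)*log(13/2)/12 + 5*log(4); F(-2) = 5*sqrt(5)*log(11)/6 + 5*log(13).
Integral = F(-1) - F(-2) = -5*log(13) - 5*sqrt(5)*log(11)/6 + 5*sqrt(14)*log(13/2)/12 + 5*log(4).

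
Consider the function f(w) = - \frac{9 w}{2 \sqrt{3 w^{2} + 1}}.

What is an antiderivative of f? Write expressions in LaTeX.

f matches the chain-rule pattern g'(h)*h' with inner function h(w) = 3 w^{2} + 1; substituting u = h(w) collapses the integral.
Check: d/dw[- \frac{3 \sqrt{3 w^{2} + 1}}{2}] = - \frac{9 w}{2 \sqrt{3 w^{2} + 1}} = f(w).

An antiderivative is F(w) = - \frac{3 \sqrt{3 w^{2} + 1}}{2}.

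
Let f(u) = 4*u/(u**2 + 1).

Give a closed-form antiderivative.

An antiderivative is F(u) = 2*log(2*u**2 + 2).

f matches the chain-rule pattern g'(h)*h' with inner function h(u) = 2*u**2 + 2; substituting w = h(u) collapses the integral.
Check: d/du[2*log(2*u**2 + 2)] = 4*u/(u**2 + 1) = f(u).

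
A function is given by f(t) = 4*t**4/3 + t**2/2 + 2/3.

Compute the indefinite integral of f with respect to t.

F(t) = 4*t**5/15 + t**3/6 + 2*t/3 + C

Integrate term by term and add the pieces.
Check: d/dt[4*t**5/15 + t**3/6 + 2*t/3] = 4*t**4/3 + t**2/2 + 2/3 = f(t).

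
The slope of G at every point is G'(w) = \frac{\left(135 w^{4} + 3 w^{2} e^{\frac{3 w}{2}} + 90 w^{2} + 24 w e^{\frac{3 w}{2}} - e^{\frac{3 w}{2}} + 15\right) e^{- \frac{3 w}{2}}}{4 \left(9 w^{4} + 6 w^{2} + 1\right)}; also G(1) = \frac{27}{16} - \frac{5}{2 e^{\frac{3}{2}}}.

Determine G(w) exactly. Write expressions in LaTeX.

G(w) = \frac{\left(24 w^{2} e^{\frac{3 w}{2}} - 30 w^{2} - w e^{\frac{3 w}{2}} + 4 e^{\frac{3 w}{2}} - 10\right) e^{- \frac{3 w}{2}}}{4 \left(3 w^{2} + 1\right)}

Differentiate the proposed G(w) back; it has to land on the given G'(w).
A general antiderivative is \frac{- \frac{w}{4} - 1}{3 w^{2} + 1} - \frac{5 e^{- \frac{3 w}{2}}}{2} + C.
The condition gives C = \frac{27}{16} - \frac{5}{2 e^{\frac{3}{2}}} - (- \frac{5}{2 e^{\frac{3}{2}}} - \frac{5}{16}) = 2.
So G(w) = \frac{\left(24 w^{2} e^{\frac{3 w}{2}} - 30 w^{2} - w e^{\frac{3 w}{2}} + 4 e^{\frac{3 w}{2}} - 10\right) e^{- \frac{3 w}{2}}}{4 \left(3 w^{2} + 1\right)}.
Check: d/dw[\frac{\left(24 w^{2} e^{\frac{3 w}{2}} - 30 w^{2} - w e^{\frac{3 w}{2}} + 4 e^{\frac{3 w}{2}} - 10\right) e^{- \frac{3 w}{2}}}{4 \left(3 w^{2} + 1\right)}] = \frac{135 w^{4} + 3 w^{2} e^{\frac{3 w}{2}} + 90 w^{2} + 24 w e^{\frac{3 w}{2}} - e^{\frac{3 w}{2}} + 15}{36 w^{4} e^{\frac{3 w}{2}} + 24 w^{2} e^{\frac{3 w}{2}} + 4 e^{\frac{3 w}{2}}}, which equals G'(w).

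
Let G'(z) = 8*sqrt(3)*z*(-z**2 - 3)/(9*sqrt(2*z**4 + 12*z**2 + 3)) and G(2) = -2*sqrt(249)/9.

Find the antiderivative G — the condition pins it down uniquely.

G'(z) matches the chain-rule pattern g'(h)*h' with inner function h(z) = 2*z**4/3 + 4*z**2 + 1; substituting u = h(z) collapses the integral.
A general antiderivative is -2*sqrt(2*z**4/3 + 4*z**2 + 1)/3 + C.
The condition gives C = -2*sqrt(249)/9 - (-2*sqrt(249)/9) = 0.
So G(z) = -2*sqrt(2*z**4/3 + 4*z**2 + 1)/3.
Check: d/dz[-2*sqrt(2*z**4/3 + 4*z**2 + 1)/3] = (-8*sqrt(3)*z**3 - 24*sqrt(3)*z)/(9*sqrt(2*z**4 + 12*z**2 + 3)), which equals G'(z).

G(z) = -2*sqrt(2*z**4/3 + 4*z**2 + 1)/3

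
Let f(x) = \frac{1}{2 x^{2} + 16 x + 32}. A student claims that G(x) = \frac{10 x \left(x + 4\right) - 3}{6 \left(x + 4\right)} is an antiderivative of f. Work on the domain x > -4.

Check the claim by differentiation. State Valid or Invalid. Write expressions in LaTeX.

d/dx[G] = \frac{10 x^{2} + 80 x + 163}{6 x^{2} + 48 x + 96}
d/dx[G] - f(x) = \frac{5}{3} != 0.

Invalid: d/dx[G] - f = \frac{5}{3}, which is not 0.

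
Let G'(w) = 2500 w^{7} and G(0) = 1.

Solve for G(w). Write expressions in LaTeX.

A candidate passes only if d/dw[G] lands on the given G'(w) exactly.
A general antiderivative is \frac{625 w^{8}}{2} + C.
The condition gives C = 1 - (0) = 1.
So G(w) = \frac{625 w^{8} + 2}{2}.
Check: d/dw[\frac{625 w^{8} + 2}{2}] = 2500 w^{7} = G'(w).

G(w) = \frac{625 w^{8} + 2}{2}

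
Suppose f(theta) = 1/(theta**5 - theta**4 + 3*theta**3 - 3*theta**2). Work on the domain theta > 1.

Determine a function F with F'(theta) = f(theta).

Factor the denominator (theta**2*(theta - 1)*(theta**2 + 3)) and decompose: f = (theta + 1)/(12*(theta**2 + 3)) + 1/(4*(theta - 1)) - 1/(3*theta) - 1/(3*theta**2); each piece integrates to a log, atan, or power term.
Check: d/dtheta[-log(theta)/3 + log(theta - 1)/4 + log(theta**2 + 3)/24 + sqrt(3)*atan(sqrt(3)*theta/3)/36 + 1/(3*theta)] = 1/(theta**5 - theta**4 + 3*theta**3 - 3*theta**2) = f(theta).

An antiderivative is F(theta) = -log(theta)/3 + log(theta - 1)/4 + log(theta**2 + 3)/24 + sqrt(3)*atan(sqrt(3)*theta/3)/36 + 1/(3*theta).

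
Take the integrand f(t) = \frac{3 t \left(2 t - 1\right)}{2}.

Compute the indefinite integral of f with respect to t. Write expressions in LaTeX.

F(t) = t^{3} - \frac{3 t^{2}}{4} + C

Differentiate the proposed F(t) back; it has to land on f(t) exactly.
Check: d/dt[t^{3} - \frac{3 t^{2}}{4}] = 3 t^{2} - \frac{3 t}{2}, which equals f(t).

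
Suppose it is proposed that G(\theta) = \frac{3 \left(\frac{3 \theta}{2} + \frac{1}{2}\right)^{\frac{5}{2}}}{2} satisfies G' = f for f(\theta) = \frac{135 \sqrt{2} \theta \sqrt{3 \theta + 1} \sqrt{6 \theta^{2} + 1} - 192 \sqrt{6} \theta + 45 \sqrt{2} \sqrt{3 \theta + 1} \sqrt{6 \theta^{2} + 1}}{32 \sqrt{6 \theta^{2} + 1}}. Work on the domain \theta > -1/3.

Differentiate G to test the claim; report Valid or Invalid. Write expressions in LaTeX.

d/d\theta[G] = \frac{135 \sqrt{2} \theta \sqrt{3 \theta + 1}}{32} + \frac{45 \sqrt{2} \sqrt{3 \theta + 1}}{32}
d/d\theta[G] - f(\theta) = \frac{6 \sqrt{6} \theta}{\sqrt{6 \theta^{2} + 1}} != 0.

Invalid: d/d\theta[G] - f = \frac{6 \sqrt{6} \theta}{\sqrt{6 \theta^{2} + 1}}, which is not 0.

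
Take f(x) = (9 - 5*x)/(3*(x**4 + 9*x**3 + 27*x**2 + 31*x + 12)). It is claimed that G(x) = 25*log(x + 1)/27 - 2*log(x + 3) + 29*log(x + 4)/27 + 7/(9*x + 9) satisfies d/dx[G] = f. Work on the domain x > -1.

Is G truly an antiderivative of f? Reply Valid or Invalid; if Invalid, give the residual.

Invalid: d/dx[G] - f = (10*x - 18)/(3*x**4 + 27*x**3 + 81*x**2 + 93*x + 36), which is not 0.

d/dx[G] = (5*x - 9)/(3*x**4 + 27*x**3 + 81*x**2 + 93*x + 36)
d/dx[G] - f(x) = (10*x - 18)/(3*x**4 + 27*x**3 + 81*x**2 + 93*x + 36) != 0.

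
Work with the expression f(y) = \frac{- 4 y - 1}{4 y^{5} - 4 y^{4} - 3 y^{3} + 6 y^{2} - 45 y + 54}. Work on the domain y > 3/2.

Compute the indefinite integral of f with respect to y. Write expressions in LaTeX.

F(y) = \frac{48 y \log{\left(y - \frac{3}{2} \right)} + 36 y \log{\left(y + 2 \right)} - 42 y \log{\left(y^{2} + 3 \right)} + 56 \sqrt{3} y \operatorname{atan}{\left(\frac{\sqrt{3} y}{3} \right)} - 72 \log{\left(y - \frac{3}{2} \right)} - 54 \log{\left(y + 2 \right)} + 63 \log{\left(y^{2} + 3 \right)} - 84 \sqrt{3} \operatorname{atan}{\left(\frac{\sqrt{3} y}{3} \right)} + 168}{882 \left(2 y - 3\right)} + C

The denominator factors as \left(y + 2\right) \left(2 y - 3\right)^{2} \left(y^{2} + 3\right); partial fractions split f into directly integrable pieces: - \frac{y - 2}{21 \left(y^{2} + 3\right)} + \frac{8}{147 \left(2 y - 3\right)} - \frac{8}{21 \left(2 y - 3\right)^{2}} + \frac{1}{49 \left(y + 2\right)}.
Check: d/dy[\frac{48 y \log{\left(y - \frac{3}{2} \right)} + 36 y \log{\left(y + 2 \right)} - 42 y \log{\left(y^{2} + 3 \right)} + 56 \sqrt{3} y \operatorname{atan}{\left(\frac{\sqrt{3} y}{3} \right)} - 72 \log{\left(y - \frac{3}{2} \right)} - 54 \log{\left(y + 2 \right)} + 63 \log{\left(y^{2} + 3 \right)} - 84 \sqrt{3} \operatorname{atan}{\left(\frac{\sqrt{3} y}{3} \right)} + 168}{882 \left(2 y - 3\right)}] = \frac{- 4 y - 1}{4 y^{5} - 4 y^{4} - 3 y^{3} + 6 y^{2} - 45 y + 54} = f(y).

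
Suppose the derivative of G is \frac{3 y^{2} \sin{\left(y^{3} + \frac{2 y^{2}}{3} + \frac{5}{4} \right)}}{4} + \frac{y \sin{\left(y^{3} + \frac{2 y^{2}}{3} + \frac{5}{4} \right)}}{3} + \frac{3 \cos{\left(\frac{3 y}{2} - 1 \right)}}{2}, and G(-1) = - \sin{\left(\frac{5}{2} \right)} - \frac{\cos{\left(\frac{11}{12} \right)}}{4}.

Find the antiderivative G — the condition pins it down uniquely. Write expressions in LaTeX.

Integrate term by term and add the pieces.
A general antiderivative is \sin{\left(\frac{3 y}{2} - 1 \right)} - \frac{\cos{\left(y^{3} + \frac{2 y^{2}}{3} + \frac{5}{4} \right)}}{4} + C.
The condition gives C = - \sin{\left(\frac{5}{2} \right)} - \frac{\cos{\left(\frac{11}{12} \right)}}{4} - (- \sin{\left(\frac{5}{2} \right)} - \frac{\cos{\left(\frac{11}{12} \right)}}{4}) = 0.
So G(y) = \sin{\left(\frac{3 y}{2} - 1 \right)} - \frac{\cos{\left(y^{3} + \frac{2 y^{2}}{3} + \frac{5}{4} \right)}}{4}.
Check: d/dy[\sin{\left(\frac{3 y}{2} - 1 \right)} - \frac{\cos{\left(y^{3} + \frac{2 y^{2}}{3} + \frac{5}{4} \right)}}{4}] = \frac{3 y^{2} \sin{\left(y^{3} + \frac{2 y^{2}}{3} + \frac{5}{4} \right)}}{4} + \frac{y \sin{\left(y^{3} + \frac{2 y^{2}}{3} + \frac{5}{4} \right)}}{3} + \frac{3 \cos{\left(\frac{3 y}{2} - 1 \right)}}{2} = G'(y).

G(y) = \sin{\left(\frac{3 y}{2} - 1 \right)} - \frac{\cos{\left(y^{3} + \frac{2 y^{2}}{3} + \frac{5}{4} \right)}}{4}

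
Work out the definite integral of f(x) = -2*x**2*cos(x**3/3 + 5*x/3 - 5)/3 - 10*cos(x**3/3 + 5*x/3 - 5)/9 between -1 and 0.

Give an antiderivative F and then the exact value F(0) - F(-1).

The substitution u = x**3/3 + 5*x/3 - 5 works: f is exactly (dF/du)*(du/dx) for that inner function.
F(x) = -2*sin(x**3/3 + 5*x/3 - 5)/3 is an antiderivative of f.
Check: d/dx[-2*sin(x**3/3 + 5*x/3 - 5)/3] = -2*x**2*cos(x**3/3 + 5*x/3 - 5)/3 - 10*cos(x**3/3 + 5*x/3 - 5)/9 = f(x).
F(0) = 2*sin(5)/3; F(-1) = 2*sin(7)/3.
Integral = F(0) - F(-1) = 2*sin(5)/3 - 2*sin(7)/3.

Antiderivative: F(x) = -2*sin(x**3/3 + 5*x/3 - 5)/3; value = 2*sin(5)/3 - 2*sin(7)/3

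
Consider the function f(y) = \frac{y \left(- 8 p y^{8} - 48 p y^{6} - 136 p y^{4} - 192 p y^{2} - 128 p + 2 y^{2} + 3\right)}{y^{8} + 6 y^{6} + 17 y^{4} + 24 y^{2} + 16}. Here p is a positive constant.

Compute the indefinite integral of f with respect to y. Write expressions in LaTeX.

F(y) = - 4 p y^{2} - \frac{1}{2 y^{4} + 6 y^{2} + 8} + C

Differentiate the proposed F(y) back; it has to land on f(y) exactly.
Check: d/dy[- 4 p y^{2} - \frac{1}{2 y^{4} + 6 y^{2} + 8}] = \frac{- 8 p y^{9} - 48 p y^{7} - 136 p y^{5} - 192 p y^{3} - 128 p y + 2 y^{3} + 3 y}{y^{8} + 6 y^{6} + 17 y^{4} + 24 y^{2} + 16}, which equals f(y).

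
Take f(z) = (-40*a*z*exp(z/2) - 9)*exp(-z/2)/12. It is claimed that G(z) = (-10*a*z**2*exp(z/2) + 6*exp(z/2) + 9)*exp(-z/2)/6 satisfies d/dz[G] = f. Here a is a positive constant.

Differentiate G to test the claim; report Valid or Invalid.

d/dz[G] = (-40*a*z*exp(z/2) - 9)*exp(-z/2)/12
This equals f(z) exactly, so the claim holds.

Valid. The derivative of G reproduces f.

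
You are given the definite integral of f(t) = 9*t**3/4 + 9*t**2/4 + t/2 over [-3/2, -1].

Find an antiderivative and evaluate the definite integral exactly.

Antiderivative: F(t) = (-3*t**2/4 - t/2)**2; value = -209/256

The substitution u = -3*t**2/4 - t/2 works: f is exactly (dF/du)*(du/dt) for that inner function.
F(t) = (-3*t**2/4 - t/2)**2 is an antiderivative of f.
Check: d/dt[(-3*t**2/4 - t/2)**2] = 9*t**3/4 + 9*t**2/4 + t/2 = f(t).
F(-1) = 1/16; F(-3/2) = 225/256.
Integral = F(-1) - F(-3/2) = -209/256.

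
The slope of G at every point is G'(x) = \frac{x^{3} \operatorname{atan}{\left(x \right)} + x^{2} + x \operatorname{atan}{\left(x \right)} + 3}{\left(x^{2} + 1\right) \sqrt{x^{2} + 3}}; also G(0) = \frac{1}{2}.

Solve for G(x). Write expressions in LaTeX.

Recognize the product-rule pattern: G'(x) = u'v + uv' with u = \sqrt{x^{2} + 3}, v = \operatorname{atan}{\left(x \right)}, so integration by parts undoes it.
A general antiderivative is \sqrt{x^{2} + 3} \operatorname{atan}{\left(x \right)} + C.
The condition gives C = \frac{1}{2} - (0) = \frac{1}{2}.
So G(x) = \frac{2 \sqrt{x^{2} + 3} \operatorname{atan}{\left(x \right)} + 1}{2}.
Check: d/dx[\frac{2 \sqrt{x^{2} + 3} \operatorname{atan}{\left(x \right)} + 1}{2}] = \frac{x^{3} \operatorname{atan}{\left(x \right)} + x^{2} + x \operatorname{atan}{\left(x \right)} + 3}{x^{2} \sqrt{x^{2} + 3} + \sqrt{x^{2} + 3}}, which equals G'(x).

G(x) = \frac{2 \sqrt{x^{2} + 3} \operatorname{atan}{\left(x \right)} + 1}{2}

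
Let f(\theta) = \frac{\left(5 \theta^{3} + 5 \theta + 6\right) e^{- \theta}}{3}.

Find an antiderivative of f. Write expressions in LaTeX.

An antiderivative is F(\theta) = \frac{\left(- 5 \theta^{3} - 15 \theta^{2} - 35 \theta - 41\right) e^{- \theta}}{3}.

Recognize the product-rule pattern: f = u'v + uv' with u = - \frac{5 \theta^{3}}{3} - 5 \theta^{2} - \frac{35 \theta}{3} - \frac{41}{3}, v = e^{- \theta}, so integration by parts undoes it.
Check: d/d\theta[\frac{\left(- 5 \theta^{3} - 15 \theta^{2} - 35 \theta - 41\right) e^{- \theta}}{3}] = \frac{\left(5 \theta^{3} + 5 \theta + 6\right) e^{- \theta}}{3} = f(\theta).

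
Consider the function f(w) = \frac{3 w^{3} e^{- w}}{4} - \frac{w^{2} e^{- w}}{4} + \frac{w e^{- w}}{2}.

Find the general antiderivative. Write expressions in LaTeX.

F(w) = - \frac{3 w^{3} e^{- w}}{4} - 2 w^{2} e^{- w} - \frac{9 w e^{- w}}{2} - \frac{9 e^{- w}}{2} + C

Recognize the product-rule pattern: f = u'v + uv' with u = - \frac{3 w^{3}}{4} - 2 w^{2} - \frac{9 w}{2} - \frac{9}{2}, v = e^{- w}, so integration by parts undoes it.
Check: d/dw[- \frac{3 w^{3} e^{- w}}{4} - 2 w^{2} e^{- w} - \frac{9 w e^{- w}}{2} - \frac{9 e^{- w}}{2}] = \frac{\left(3 w^{3} - w^{2} + 2 w\right) e^{- w}}{4}, which equals f(w).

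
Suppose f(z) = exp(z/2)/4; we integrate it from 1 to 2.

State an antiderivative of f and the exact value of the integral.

Since d/dz undoes antidifferentiation here, F'(z) = f(z) is required of F(z).
F(z) = exp(z/2)/2 is an antiderivative of f.
Check: d/dz[exp(z/2)/2] = exp(z/2)/4 = f(z).
F(2) = exp(1)/2; F(1) = exp(1/2)/2.
Integral = F(2) - F(1) = -exp(1/2)/2 + exp(1)/2.

Antiderivative: F(z) = exp(z/2)/2; value = -exp(1/2)/2 + exp(1)/2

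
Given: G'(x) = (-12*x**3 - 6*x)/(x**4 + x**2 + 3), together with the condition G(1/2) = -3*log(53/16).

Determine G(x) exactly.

The substitution u = x**4 + x**2 + 3 works: G'(x) is exactly (dG/du)*(du/dx) for that inner function.
A general antiderivative is -3*log(x**4 + x**2 + 3) + C.
The condition gives C = -3*log(53/16) - (-3*log(53/16)) = 0.
So G(x) = -3*log(x**4 + x**2 + 3).
Check: d/dx[-3*log(x**4 + x**2 + 3)] = (-12*x**3 - 6*x)/(x**4 + x**2 + 3) = G'(x).

G(x) = -3*log(x**4 + x**2 + 3)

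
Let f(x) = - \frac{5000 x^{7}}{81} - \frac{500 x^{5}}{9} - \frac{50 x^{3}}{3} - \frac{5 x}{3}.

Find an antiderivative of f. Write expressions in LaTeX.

The substitution u = - \frac{5 x^{2}}{3} - \frac{1}{2} works: f is exactly (dF/du)*(du/dx) for that inner function.
Check: d/dx[- \frac{\left(10 x^{2} + 3\right)^{4}}{1296}] = - \frac{5000 x^{7}}{81} - \frac{500 x^{5}}{9} - \frac{50 x^{3}}{3} - \frac{5 x}{3} = f(x).

An antiderivative is F(x) = - \frac{\left(10 x^{2} + 3\right)^{4}}{1296}.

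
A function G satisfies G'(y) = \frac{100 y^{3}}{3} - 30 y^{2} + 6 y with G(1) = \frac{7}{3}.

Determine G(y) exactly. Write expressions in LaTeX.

G(y) = \frac{y^{2} \left(3 - 5 y\right)^{2} + 3}{3}

G'(y) matches the chain-rule pattern g'(h)*h' with inner function h(y) = - \frac{5 y^{2}}{3} + y; substituting u = h(y) collapses the integral.
A general antiderivative is 3 \left(- \frac{5 y^{2}}{3} + y\right)^{2} + C.
The condition gives C = \frac{7}{3} - (\frac{4}{3}) = 1.
So G(y) = \frac{y^{2} \left(3 - 5 y\right)^{2} + 3}{3}.
Check: d/dy[\frac{y^{2} \left(3 - 5 y\right)^{2} + 3}{3}] = \frac{100 y^{3}}{3} - 30 y^{2} + 6 y = G'(y).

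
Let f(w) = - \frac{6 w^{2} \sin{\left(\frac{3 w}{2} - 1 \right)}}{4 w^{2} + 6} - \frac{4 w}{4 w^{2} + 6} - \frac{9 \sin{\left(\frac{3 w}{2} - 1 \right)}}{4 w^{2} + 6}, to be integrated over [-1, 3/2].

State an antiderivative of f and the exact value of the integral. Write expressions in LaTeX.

Antiderivative: F(w) = \frac{- \log{\left(2 w^{2} + 3 \right)} + 2 \cos{\left(\frac{3 w}{2} - 1 \right)}}{2}; value = - \frac{\log{\left(\frac{15}{2} \right)}}{2} + \cos{\left(\frac{5}{4} \right)} - \cos{\left(\frac{5}{2} \right)} + \frac{\log{\left(5 \right)}}{2}

Integrate term by term and add the pieces.
F(w) = \frac{- \log{\left(2 w^{2} + 3 \right)} + 2 \cos{\left(\frac{3 w}{2} - 1 \right)}}{2} is an antiderivative of f.
Check: d/dw[\frac{- \log{\left(2 w^{2} + 3 \right)} + 2 \cos{\left(\frac{3 w}{2} - 1 \right)}}{2}] = \frac{- 6 w^{2} \sin{\left(\frac{3 w}{2} - 1 \right)} - 4 w - 9 \sin{\left(\frac{3 w}{2} - 1 \right)}}{4 w^{2} + 6}, which equals f(w).
F(3/2) = - \frac{\log{\left(\frac{15}{2} \right)}}{2} + \cos{\left(\frac{5}{4} \right)}; F(-1) = - \frac{\log{\left(5 \right)}}{2} + \cos{\left(\frac{5}{2} \right)}.
Integral = F(3/2) - F(-1) = - \frac{\log{\left(\frac{15}{2} \right)}}{2} + \cos{\left(\frac{5}{4} \right)} - \cos{\left(\frac{5}{2} \right)} + \frac{\log{\left(5 \right)}}{2}.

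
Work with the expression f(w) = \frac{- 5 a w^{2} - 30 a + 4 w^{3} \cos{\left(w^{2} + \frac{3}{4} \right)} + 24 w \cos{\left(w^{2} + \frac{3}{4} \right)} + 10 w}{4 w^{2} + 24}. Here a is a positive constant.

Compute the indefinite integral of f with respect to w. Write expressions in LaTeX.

F(w) = - \frac{5 a w}{4} + \frac{5 \log{\left(w^{2} + 6 \right)}}{4} + \frac{\sin{\left(w^{2} + \frac{3}{4} \right)}}{2} + C

Whatever form F(w) takes, F'(w) = f(w) is non-negotiable.
Check: d/dw[- \frac{5 a w}{4} + \frac{5 \log{\left(w^{2} + 6 \right)}}{4} + \frac{\sin{\left(w^{2} + \frac{3}{4} \right)}}{2}] = \frac{- 5 a w^{2} - 30 a + 4 w^{3} \cos{\left(w^{2} + \frac{3}{4} \right)} + 24 w \cos{\left(w^{2} + \frac{3}{4} \right)} + 10 w}{4 w^{2} + 24} = f(w).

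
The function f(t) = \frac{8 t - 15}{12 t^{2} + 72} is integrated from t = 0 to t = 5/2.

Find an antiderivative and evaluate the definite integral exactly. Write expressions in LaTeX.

Whatever form F(t) takes, F'(t) = f(t) is non-negotiable.
F(t) = \frac{\log{\left(t^{2} + 6 \right)}}{3} - \frac{5 \sqrt{6} \operatorname{atan}{\left(\frac{\sqrt{6} t}{6} \right)}}{24} is an antiderivative of f.
Check: d/dt[\frac{\log{\left(t^{2} + 6 \right)}}{3} - \frac{5 \sqrt{6} \operatorname{atan}{\left(\frac{\sqrt{6} t}{6} \right)}}{24}] = \frac{8 t - 15}{12 t^{2} + 72} = f(t).
F(5/2) = - \frac{5 \sqrt{6} \operatorname{atan}{\left(\frac{5 \sqrt{6}}{12} \right)}}{24} + \frac{\log{\left(\frac{49}{4} \right)}}{3}; F(0) = \frac{\log{\left(6 \right)}}{3}.
Integral = F(5/2) - F(0) = - \frac{\log{\left(6 \right)}}{3} - \frac{5 \sqrt{6} \operatorname{atan}{\left(\frac{5 \sqrt{6}}{12} \right)}}{24} + \frac{\log{\left(\frac{49}{4} \right)}}{3}.

Antiderivative: F(t) = \frac{\log{\left(t^{2} + 6 \right)}}{3} - \frac{5 \sqrt{6} \operatorname{atan}{\left(\frac{\sqrt{6} t}{6} \right)}}{24}; value = - \frac{\log{\left(6 \right)}}{3} - \frac{5 \sqrt{6} \operatorname{atan}{\left(\frac{5 \sqrt{6}}{12} \right)}}{24} + \frac{\log{\left(\frac{49}{4} \right)}}{3}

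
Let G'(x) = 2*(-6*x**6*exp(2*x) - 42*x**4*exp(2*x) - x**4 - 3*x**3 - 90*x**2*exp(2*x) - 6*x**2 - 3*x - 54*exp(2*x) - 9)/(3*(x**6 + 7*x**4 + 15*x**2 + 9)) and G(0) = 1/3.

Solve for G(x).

G(x) = (6*x**2 - 6*(x**2 + 3)*exp(2*x) - 2*(x**2 + 3)*atan(x) + 21)/(3*(x**2 + 3))

For G(x) to be correct, d/dx[G] must agree with the stated G'(x) identically.
A general antiderivative is -2*exp(2*x) - 2*atan(x)/3 + 1/(x**2 + 3) + C.
The condition gives C = 1/3 - (-5/3) = 2.
So G(x) = (6*x**2 - 6*(x**2 + 3)*exp(2*x) - 2*(x**2 + 3)*atan(x) + 21)/(3*(x**2 + 3)).
Check: d/dx[(6*x**2 - 6*(x**2 + 3)*exp(2*x) - 2*(x**2 + 3)*atan(x) + 21)/(3*(x**2 + 3))] = (-12*x**6*exp(2*x) - 84*x**4*exp(2*x) - 2*x**4 - 6*x**3 - 180*x**2*exp(2*x) - 12*x**2 - 6*x - 108*exp(2*x) - 18)/(3*x**6 + 21*x**4 + 45*x**2 + 27), which equals G'(x).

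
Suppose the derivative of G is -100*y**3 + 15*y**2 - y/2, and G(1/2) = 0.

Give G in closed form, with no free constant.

G(y) = -25*y**4 + 5*y**3 - y**2/4 + 1

The substitution u = -5*y**2 + y/2 works: G'(y) is exactly (dG/du)*(du/dy) for that inner function.
A general antiderivative is -(-5*y**2 + y/2)**2 + C.
The condition gives C = 0 - (-1) = 1.
So G(y) = -25*y**4 + 5*y**3 - y**2/4 + 1.
Check: d/dy[-25*y**4 + 5*y**3 - y**2/4 + 1] = -100*y**3 + 15*y**2 - y/2 = G'(y).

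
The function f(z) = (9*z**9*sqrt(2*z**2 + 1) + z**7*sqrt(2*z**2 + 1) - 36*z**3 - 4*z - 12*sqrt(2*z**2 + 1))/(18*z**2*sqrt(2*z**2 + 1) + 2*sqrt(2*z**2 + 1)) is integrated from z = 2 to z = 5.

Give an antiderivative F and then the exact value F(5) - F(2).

A first test for any F(z): its z-derivative must equal f(z) identically.
F(z) = z**8/16 - sqrt(2*z**2 + 1) - 2*atan(3*z) is an antiderivative of f.
Check: d/dz[z**8/16 - sqrt(2*z**2 + 1) - 2*atan(3*z)] = (9*z**9*sqrt(2*z**2 + 1) + z**7*sqrt(2*z**2 + 1) - 36*z**3 - 4*z - 12*sqrt(2*z**2 + 1))/(18*z**2*sqrt(2*z**2 + 1) + 2*sqrt(2*z**2 + 1)) = f(z).
F(5) = -sqrt(51) - 2*atan(15) + 390625/16; F(2) = 13 - 2*atan(6).
Integral = F(5) - F(2) = -sqrt(51) - 2*atan(15) + 2*atan(6) + 390417/16.

Antiderivative: F(z) = z**8/16 - sqrt(2*z**2 + 1) - 2*atan(3*z); value = -sqrt(51) - 2*atan(15) + 2*atan(6) + 390417/16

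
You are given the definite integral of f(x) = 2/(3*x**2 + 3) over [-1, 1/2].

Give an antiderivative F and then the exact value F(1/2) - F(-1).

Antiderivative: F(x) = 2*atan(x)/3; value = 2*atan(1/2)/3 + pi/6

Whatever form F(x) takes, F'(x) = f(x) is non-negotiable.
F(x) = 2*atan(x)/3 is an antiderivative of f.
Check: d/dx[2*atan(x)/3] = 2/(3*x**2 + 3) = f(x).
F(1/2) = 2*atan(1/2)/3; F(-1) = -pi/6.
Integral = F(1/2) - F(-1) = 2*atan(1/2)/3 + pi/6.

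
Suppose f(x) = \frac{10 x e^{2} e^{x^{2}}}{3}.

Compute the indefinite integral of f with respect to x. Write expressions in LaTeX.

F(x) = \frac{5 e^{x^{2} + 2}}{3} + C

The substitution u = x^{2} + 2 works: f is exactly (dF/du)*(du/dx) for that inner function.
Check: d/dx[\frac{5 e^{x^{2} + 2}}{3}] = \frac{10 x e^{2} e^{x^{2}}}{3} = f(x).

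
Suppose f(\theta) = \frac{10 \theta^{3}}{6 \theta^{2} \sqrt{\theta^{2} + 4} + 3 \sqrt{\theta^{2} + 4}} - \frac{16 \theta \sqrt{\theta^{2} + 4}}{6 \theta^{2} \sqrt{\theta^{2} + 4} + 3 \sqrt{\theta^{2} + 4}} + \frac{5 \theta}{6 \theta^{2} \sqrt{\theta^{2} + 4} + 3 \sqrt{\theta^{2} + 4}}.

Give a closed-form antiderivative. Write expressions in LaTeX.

Integrate term by term and add the pieces.
Check: d/d\theta[\frac{5 \sqrt{\theta^{2} + 4}}{3} - \frac{4 \log{\left(4 \theta^{2} + 2 \right)}}{3}] = \frac{10 \theta^{3} - 16 \theta \sqrt{\theta^{2} + 4} + 5 \theta}{6 \theta^{2} \sqrt{\theta^{2} + 4} + 3 \sqrt{\theta^{2} + 4}}, which equals f(\theta).

An antiderivative is F(\theta) = \frac{5 \sqrt{\theta^{2} + 4}}{3} - \frac{4 \log{\left(4 \theta^{2} + 2 \right)}}{3}.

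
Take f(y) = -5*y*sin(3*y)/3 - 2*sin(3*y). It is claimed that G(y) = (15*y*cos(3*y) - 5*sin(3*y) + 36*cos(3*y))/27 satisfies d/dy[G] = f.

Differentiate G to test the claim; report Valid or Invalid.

d/dy[G] = -5*y*sin(3*y)/3 - 4*sin(3*y)
d/dy[G] - f(y) = -2*sin(3*y) != 0.

Invalid: d/dy[G] - f = -2*sin(3*y), which is not 0.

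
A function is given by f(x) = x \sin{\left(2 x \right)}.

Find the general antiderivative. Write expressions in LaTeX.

Recover f(x) by differentiating a candidate F(x); any mismatch rules it out.
Check: d/dx[\frac{- 2 x \cos{\left(2 x \right)} + \sin{\left(2 x \right)}}{4}] = x \sin{\left(2 x \right)} = f(x).

F(x) = \frac{- 2 x \cos{\left(2 x \right)} + \sin{\left(2 x \right)}}{4} + C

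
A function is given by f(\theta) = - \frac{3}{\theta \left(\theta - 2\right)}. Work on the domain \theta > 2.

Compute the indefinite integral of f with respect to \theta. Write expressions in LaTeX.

Factor the denominator (\theta \left(\theta - 2\right)) and decompose: f = - \frac{3}{2 \left(\theta - 2\right)} + \frac{3}{2 \theta}; each piece integrates to a log, atan, or power term.
Check: d/d\theta[- \frac{3 \left(- \log{\left(\theta \right)} + \log{\left(\theta - 2 \right)}\right)}{2}] = - \frac{3}{\theta^{2} - 2 \theta}, which equals f(\theta).

F(\theta) = - \frac{3 \left(- \log{\left(\theta \right)} + \log{\left(\theta - 2 \right)}\right)}{2} + C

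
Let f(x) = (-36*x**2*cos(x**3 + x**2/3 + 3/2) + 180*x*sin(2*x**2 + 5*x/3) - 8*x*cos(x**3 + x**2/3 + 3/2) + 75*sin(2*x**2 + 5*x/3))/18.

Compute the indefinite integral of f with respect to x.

F(x) = -2*sin(x**3 + x**2/3 + 3/2)/3 - 5*cos(2*x**2 + 5*x/3)/2 + C

Whatever form F(x) takes, F'(x) = f(x) is non-negotiable.
Check: d/dx[-2*sin(x**3 + x**2/3 + 3/2)/3 - 5*cos(2*x**2 + 5*x/3)/2] = -2*x**2*cos(x**3 + x**2/3 + 3/2) + 10*x*sin(2*x**2 + 5*x/3) - 4*x*cos(x**3 + x**2/3 + 3/2)/9 + 25*sin(2*x**2 + 5*x/3)/6, which equals f(x).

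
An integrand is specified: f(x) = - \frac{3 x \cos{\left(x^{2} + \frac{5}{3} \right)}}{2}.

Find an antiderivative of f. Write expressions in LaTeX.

An antiderivative is F(x) = - \frac{3 \sin{\left(x^{2} + \frac{5}{3} \right)}}{4}.

f matches the chain-rule pattern g'(h)*h' with inner function h(x) = x^{2} + \frac{5}{3}; substituting u = h(x) collapses the integral.
Check: d/dx[- \frac{3 \sin{\left(x^{2} + \frac{5}{3} \right)}}{4}] = - \frac{3 x \cos{\left(x^{2} + \frac{5}{3} \right)}}{2} = f(x).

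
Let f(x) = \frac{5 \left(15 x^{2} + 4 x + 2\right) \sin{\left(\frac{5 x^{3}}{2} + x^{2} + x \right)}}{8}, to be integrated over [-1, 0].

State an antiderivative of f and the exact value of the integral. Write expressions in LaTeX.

Antiderivative: F(x) = - \frac{5 \cos{\left(\frac{5 x^{3}}{2} + x^{2} + x \right)}}{4}; value = - \frac{5}{4} + \frac{5 \cos{\left(\frac{5}{2} \right)}}{4}

The substitution u = \frac{5 x^{3}}{2} + x^{2} + x works: f is exactly (dF/du)*(du/dx) for that inner function.
F(x) = - \frac{5 \cos{\left(\frac{5 x^{3}}{2} + x^{2} + x \right)}}{4} is an antiderivative of f.
Check: d/dx[- \frac{5 \cos{\left(\frac{5 x^{3}}{2} + x^{2} + x \right)}}{4}] = \frac{75 x^{2} \sin{\left(\frac{5 x^{3}}{2} + x^{2} + x \right)}}{8} + \frac{5 x \sin{\left(\frac{5 x^{3}}{2} + x^{2} + x \right)}}{2} + \frac{5 \sin{\left(\frac{5 x^{3}}{2} + x^{2} + x \right)}}{4}, which equals f(x).
F(0) = - \frac{5}{4}; F(-1) = - \frac{5 \cos{\left(\frac{5}{2} \right)}}{4}.
Integral = F(0) - F(-1) = - \frac{5}{4} + \frac{5 \cos{\left(\frac{5}{2} \right)}}{4}.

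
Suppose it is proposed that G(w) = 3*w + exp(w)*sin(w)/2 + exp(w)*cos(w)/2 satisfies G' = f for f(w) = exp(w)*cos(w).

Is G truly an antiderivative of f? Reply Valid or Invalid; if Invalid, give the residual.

Invalid: d/dw[G] - f = 3, which is not 0.

d/dw[G] = exp(w)*cos(w) + 3
d/dw[G] - f(w) = 3 != 0.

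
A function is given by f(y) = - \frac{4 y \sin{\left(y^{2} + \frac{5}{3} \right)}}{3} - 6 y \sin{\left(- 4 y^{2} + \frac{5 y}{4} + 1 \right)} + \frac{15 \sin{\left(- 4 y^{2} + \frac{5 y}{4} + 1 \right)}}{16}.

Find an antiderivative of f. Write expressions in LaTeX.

The integrand splits into summands that can be handled one at a time.
Check: d/dy[\frac{2 \cos{\left(y^{2} + \frac{5}{3} \right)}}{3} - \frac{3 \cos{\left(- 4 y^{2} + \frac{5 y}{4} + 1 \right)}}{4}] = - \frac{4 y \sin{\left(y^{2} + \frac{5}{3} \right)}}{3} - 6 y \sin{\left(- 4 y^{2} + \frac{5 y}{4} + 1 \right)} + \frac{15 \sin{\left(- 4 y^{2} + \frac{5 y}{4} + 1 \right)}}{16} = f(y).

An antiderivative is F(y) = \frac{2 \cos{\left(y^{2} + \frac{5}{3} \right)}}{3} - \frac{3 \cos{\left(- 4 y^{2} + \frac{5 y}{4} + 1 \right)}}{4}.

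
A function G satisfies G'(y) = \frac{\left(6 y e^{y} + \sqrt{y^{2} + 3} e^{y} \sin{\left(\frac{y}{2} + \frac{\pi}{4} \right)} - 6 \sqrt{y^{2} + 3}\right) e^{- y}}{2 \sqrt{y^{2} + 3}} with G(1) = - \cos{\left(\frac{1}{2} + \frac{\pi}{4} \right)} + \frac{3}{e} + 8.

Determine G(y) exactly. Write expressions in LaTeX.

G(y) = \left(3 \sqrt{y^{2} + 3} e^{y} - e^{y} \cos{\left(\frac{y}{2} + \frac{\pi}{4} \right)} + 2 e^{y} + 3\right) e^{- y}

Since d/dy undoes antidifferentiation here, G(y) must give back the stated G'(y).
A general antiderivative is 3 \sqrt{y^{2} + 3} - \cos{\left(\frac{y}{2} + \frac{\pi}{4} \right)} + 3 e^{- y} + C.
The condition gives C = - \cos{\left(\frac{1}{2} + \frac{\pi}{4} \right)} + \frac{3}{e} + 8 - (- \cos{\left(\frac{1}{2} + \frac{\pi}{4} \right)} + \frac{3}{e} + 6) = 2.
So G(y) = \left(3 \sqrt{y^{2} + 3} e^{y} - e^{y} \cos{\left(\frac{y}{2} + \frac{\pi}{4} \right)} + 2 e^{y} + 3\right) e^{- y}.
Check: d/dy[\left(3 \sqrt{y^{2} + 3} e^{y} - e^{y} \cos{\left(\frac{y}{2} + \frac{\pi}{4} \right)} + 2 e^{y} + 3\right) e^{- y}] = \frac{\left(6 y e^{y} + \sqrt{y^{2} + 3} e^{y} \sin{\left(\frac{y}{2} + \frac{\pi}{4} \right)} - 6 \sqrt{y^{2} + 3}\right) e^{- y}}{2 \sqrt{y^{2} + 3}} = G'(y).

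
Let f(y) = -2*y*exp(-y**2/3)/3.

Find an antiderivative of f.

An antiderivative is F(y) = exp(-y**2/3).

The substitution u = -y**2/3 works: f is exactly (dF/du)*(du/dy) for that inner function.
Check: d/dy[exp(-y**2/3)] = -2*y*exp(-y**2/3)/3 = f(y).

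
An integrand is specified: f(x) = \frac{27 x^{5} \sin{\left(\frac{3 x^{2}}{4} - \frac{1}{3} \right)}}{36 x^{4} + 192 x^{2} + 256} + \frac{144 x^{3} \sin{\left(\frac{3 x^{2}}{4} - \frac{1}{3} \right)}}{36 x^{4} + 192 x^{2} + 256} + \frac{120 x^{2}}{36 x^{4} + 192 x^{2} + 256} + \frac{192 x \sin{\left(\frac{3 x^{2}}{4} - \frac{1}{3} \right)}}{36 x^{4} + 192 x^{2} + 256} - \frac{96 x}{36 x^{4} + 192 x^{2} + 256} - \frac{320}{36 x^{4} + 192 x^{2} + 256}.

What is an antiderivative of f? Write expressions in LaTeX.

An antiderivative is F(x) = \frac{- 3 x^{2} \cos{\left(\frac{3 x^{2}}{4} - \frac{1}{3} \right)} - 20 x - 8 \cos{\left(\frac{3 x^{2}}{4} - \frac{1}{3} \right)} + 8}{6 x^{2} + 16}.

The integrand splits into summands that can be handled one at a time.
Check: d/dx[\frac{- 3 x^{2} \cos{\left(\frac{3 x^{2}}{4} - \frac{1}{3} \right)} - 20 x - 8 \cos{\left(\frac{3 x^{2}}{4} - \frac{1}{3} \right)} + 8}{6 x^{2} + 16}] = \frac{27 x^{5} \sin{\left(\frac{3 x^{2}}{4} - \frac{1}{3} \right)} + 144 x^{3} \sin{\left(\frac{3 x^{2}}{4} - \frac{1}{3} \right)} + 120 x^{2} + 192 x \sin{\left(\frac{3 x^{2}}{4} - \frac{1}{3} \right)} - 96 x - 320}{36 x^{4} + 192 x^{2} + 256}, which equals f(x).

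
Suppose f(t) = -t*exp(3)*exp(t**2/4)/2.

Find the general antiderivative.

F(t) = -exp(3)*exp(t**2/4) + C

The substitution u = t**2/4 + 3 works: f is exactly (dF/du)*(du/dt) for that inner function.
Check: d/dt[-exp(3)*exp(t**2/4)] = -t*exp(3)*exp(t**2/4)/2 = f(t).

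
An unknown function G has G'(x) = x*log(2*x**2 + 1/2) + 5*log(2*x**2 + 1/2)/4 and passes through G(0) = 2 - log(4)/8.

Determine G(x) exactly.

G(x) = x**2*log(2*x**2 + 1/2)/2 - x**2/2 + 5*x*log(2*x**2 + 1/2)/4 - 5*x/2 + log(x**2 + 1/4)/8 + 5*atan(2*x)/4 + 2

Integrate term by term and add the pieces.
A general antiderivative is -x**2/2 - 5*x/2 + (x**2/2 + 5*x/4)*log(2*x**2 + 1/2) + log(x**2 + 1/4)/8 + 5*atan(2*x)/4 + C.
The condition gives C = 2 - log(4)/8 - (-log(4)/8) = 2.
So G(x) = x**2*log(2*x**2 + 1/2)/2 - x**2/2 + 5*x*log(2*x**2 + 1/2)/4 - 5*x/2 + log(x**2 + 1/4)/8 + 5*atan(2*x)/4 + 2.
Check: d/dx[x**2*log(2*x**2 + 1/2)/2 - x**2/2 + 5*x*log(2*x**2 + 1/2)/4 - 5*x/2 + log(x**2 + 1/4)/8 + 5*atan(2*x)/4 + 2] = x*log(2*x**2 + 1/2) + 5*log(2*x**2 + 1/2)/4 = G'(x).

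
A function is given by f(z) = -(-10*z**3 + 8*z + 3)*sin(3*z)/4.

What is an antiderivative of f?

Recover f(z) by differentiating a candidate F(z); any mismatch rules it out.
Check: d/dz[-5*z**3*cos(3*z)/6 + 5*z**2*sin(3*z)/6 + 11*z*cos(3*z)/9 - 11*sin(3*z)/27 + cos(3*z)/4] = 5*z**3*sin(3*z)/2 - 2*z*sin(3*z) - 3*sin(3*z)/4, which equals f(z).

An antiderivative is F(z) = -5*z**3*cos(3*z)/6 + 5*z**2*sin(3*z)/6 + 11*z*cos(3*z)/9 - 11*sin(3*z)/27 + cos(3*z)/4.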